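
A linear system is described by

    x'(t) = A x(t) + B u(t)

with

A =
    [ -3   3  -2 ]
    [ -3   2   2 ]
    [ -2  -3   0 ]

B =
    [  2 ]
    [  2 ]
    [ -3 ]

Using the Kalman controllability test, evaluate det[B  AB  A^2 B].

524

AB = [[6], [-8], [-10]]
A^2B = [[-22], [-54], [12]]
Controllability matrix C = [B  AB  A^2B] = [[2, 6, -22], [2, -8, -54], [-3, -10, 12]]
Expanding along the first row, det(C) = 2·((-8)·12 - (-54)·(-10)) - 6·(2·12 - (-54)·(-3)) + (-22)·(2·(-10) - (-8)·(-3)) = 2·(-636) - 6·(-138) + (-22)·(-44) = 524
Since det(C) ≠ 0, rank(C) = 3 and the system is completely controllable.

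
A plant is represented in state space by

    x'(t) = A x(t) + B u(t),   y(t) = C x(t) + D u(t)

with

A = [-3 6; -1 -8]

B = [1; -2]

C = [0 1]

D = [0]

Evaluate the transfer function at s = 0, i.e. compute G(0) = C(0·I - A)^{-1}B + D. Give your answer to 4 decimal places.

G(0) = C(-A)^{-1}B + D = -C A^{-1} B + D.
det A = 30, so A^{-1} = (1/30)·adj(A) = [[-4/15, -1/5], [1/30, -1/10]]
A^{-1} B = [2/15, 7/30]^T
C A^{-1} B = 7/30
G(0) = D - C A^{-1} B = 0 - (7/30) = -7/30 ≈ -0.2333

-0.2333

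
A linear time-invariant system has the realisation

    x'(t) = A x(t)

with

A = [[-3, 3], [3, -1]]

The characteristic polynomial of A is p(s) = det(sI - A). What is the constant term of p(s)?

-6

For a 2×2 matrix, det(sI - A) = s^2 - (tr A)s + det A.
tr A = -4, det A = -6.
So p(s) = s^2 + 4s - 6.
The constant term is -6.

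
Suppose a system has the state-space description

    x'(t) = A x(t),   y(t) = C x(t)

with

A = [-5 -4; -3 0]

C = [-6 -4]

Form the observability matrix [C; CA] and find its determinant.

CA = [[42, 24]]
Observability matrix O = [C; CA] = [[-6, -4], [42, 24]]
det(O) = (-6)·24 - (-4)·42 = -144 - (-168) = 24
Since det(O) ≠ 0, rank(O) = 2 and the system is completely observable.

24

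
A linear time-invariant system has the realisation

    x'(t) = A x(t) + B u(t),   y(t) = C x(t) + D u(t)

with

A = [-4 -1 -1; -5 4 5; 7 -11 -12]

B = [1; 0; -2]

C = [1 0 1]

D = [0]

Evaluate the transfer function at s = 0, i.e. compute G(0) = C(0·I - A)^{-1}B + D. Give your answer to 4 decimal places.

G(0) = C(-A)^{-1}B + D = -C A^{-1} B + D.
det A = -30, so A^{-1} = (1/-30)·adj(A) = [[-7/30, 1/30, 1/30], [5/6, -11/6, -5/6], [-9/10, 17/10, 7/10]]
A^{-1} B = [-3/10, 5/2, -23/10]^T
C A^{-1} B = -13/5
G(0) = D - C A^{-1} B = 0 - (-13/5) = 13/5 ≈ 2.6000

2.6000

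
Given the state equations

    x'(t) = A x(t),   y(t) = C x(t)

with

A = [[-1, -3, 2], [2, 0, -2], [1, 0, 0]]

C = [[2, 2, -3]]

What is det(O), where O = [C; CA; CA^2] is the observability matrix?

CA = [[-1, -6, 0]]
CA^2 = [[-11, 3, 10]]
Observability matrix O = [C; CA; CA^2] = [[2, 2, -3], [-1, -6, 0], [-11, 3, 10]]
Expanding along the first row, det(O) = 2·((-6)·10 - 0·3) - 2·((-1)·10 - 0·(-11)) + (-3)·((-1)·3 - (-6)·(-11)) = 2·(-60) - 2·(-10) + (-3)·(-69) = 107
Since det(O) ≠ 0, rank(O) = 3 and the system is completely observable.

107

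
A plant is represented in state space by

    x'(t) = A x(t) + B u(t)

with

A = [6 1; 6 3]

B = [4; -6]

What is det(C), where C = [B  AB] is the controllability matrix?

132

AB = [[18], [6]]
Controllability matrix C = [B  AB] = [[4, 18], [-6, 6]]
det(C) = 4·6 - 18·(-6) = 24 - (-108) = 132
Since det(C) ≠ 0, rank(C) = 2 and the system is completely controllable.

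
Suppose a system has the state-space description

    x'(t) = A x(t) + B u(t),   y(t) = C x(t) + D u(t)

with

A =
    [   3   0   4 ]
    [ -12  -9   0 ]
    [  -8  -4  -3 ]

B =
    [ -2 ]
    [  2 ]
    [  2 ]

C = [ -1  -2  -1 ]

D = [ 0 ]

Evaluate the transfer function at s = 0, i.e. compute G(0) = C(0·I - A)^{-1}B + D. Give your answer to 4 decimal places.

G(0) = C(-A)^{-1}B + D = -C A^{-1} B + D.
det A = -15, so A^{-1} = (1/-15)·adj(A) = [[-9/5, 16/15, -12/5], [12/5, -23/15, 16/5], [8/5, -4/5, 9/5]]
A^{-1} B = [14/15, -22/15, -6/5]^T
C A^{-1} B = 16/5
G(0) = D - C A^{-1} B = 0 - (16/5) = -16/5 ≈ -3.2000

-3.2000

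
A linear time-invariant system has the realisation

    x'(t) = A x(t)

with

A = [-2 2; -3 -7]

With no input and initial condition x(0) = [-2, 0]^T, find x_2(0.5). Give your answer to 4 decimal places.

0.3195

det(sI - A) = s^2 - (tr A)s + det A, with tr A = (-2) + (-7) = -9 and det A = (-2)·(-7) - 2·(-3) = 14 - (-6) = 20.
So p(s) = det(sI - A) = s^2 + 9s + 20.
Factor s^2 + 9s + 20: two numbers with sum -9 and product 20 are -4 and -5, so s^2 + 9s + 20 = (s + 4)(s + 5).
Hence p(s) = (s + 4) (s + 5), with roots -5, -4.
The eigenvalues -5, -4 are distinct and real, so A is diagonalisable and x(t) = e^{At} x(0) = V diag(e^{λ_i t}) V^{-1} x(0), where the columns of V are the eigenvectors.
λ = -5: A - (-5)I = [[3, 2], [-3, -2]]. Row 1 gives 3·v1 + 2·v2 = 0, so take v_1 = [-2, 3]^T.
λ = -4: A - (-4)I = [[2, 2], [-3, -3]]. Row 1 gives 2·v1 + 2·v2 = 0, so take v_2 = [-1, 1]^T.
V = [v_1 v_2] = [[-2, -1], [3, 1]] has det V = 1, so V^{-1} = adj(V)/det V = [[1, 1], [-3, -2]].
Modal coordinates z(0) = V^{-1} x(0): 1·(-2) + 1·0 = -2; (-3)·(-2) + (-2)·0 = 6; so z(0) = [-2, 6]^T.
x_2(t) = Σ_i (v_i)_2 · z_i(0) · e^{λ_i t} (row 2 of V times the modal terms).
x_2(0.5) = 3·(-2)·e^{-5·0.5} + 1·6·e^{-4·0.5} = (-6)·0.082085 + 6·0.135335 = 0.3195.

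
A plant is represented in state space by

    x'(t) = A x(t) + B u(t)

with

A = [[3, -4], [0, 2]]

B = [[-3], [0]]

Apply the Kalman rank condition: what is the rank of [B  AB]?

AB = [[-9], [0]]
Controllability matrix C = [B  AB] = [[-3, -9], [0, 0]]
Every column of C is a scalar multiple of column 1 = [-3, 0] (multipliers 1, 3), so the columns span a one-dimensional space.
C ≠ 0, hence rank(C) = 1.
rank(C) = 1 < n = 2, so the pair (A, B) is not completely controllable.

1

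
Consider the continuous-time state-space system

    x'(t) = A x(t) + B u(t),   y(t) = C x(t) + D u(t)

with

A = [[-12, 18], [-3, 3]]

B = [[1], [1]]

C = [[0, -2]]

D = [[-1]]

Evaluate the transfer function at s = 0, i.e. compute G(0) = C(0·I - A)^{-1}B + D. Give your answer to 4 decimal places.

G(0) = C(-A)^{-1}B + D = -C A^{-1} B + D.
det A = 18, so A^{-1} = (1/18)·adj(A) = [[1/6, -1], [1/6, -2/3]]
A^{-1} B = [-5/6, -1/2]^T
C A^{-1} B = 1
G(0) = D - C A^{-1} B = -1 - (1) = -2

-2.0000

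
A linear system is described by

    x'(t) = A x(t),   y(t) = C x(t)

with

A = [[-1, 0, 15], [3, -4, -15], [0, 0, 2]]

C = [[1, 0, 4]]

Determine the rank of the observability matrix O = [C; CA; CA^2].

2

CA = [[-1, 0, 23]]
CA^2 = [[1, 0, 31]]
Observability matrix O = [C; CA; CA^2] = [[1, 0, 4], [-1, 0, 23], [1, 0, 31]]
Column 2 of O is identically zero, so rank(O) ≤ 2.
The 2×2 minor from rows 1, 2, columns 1, 3 is 1·23 - 4·(-1) = 23 - (-4) = 27 ≠ 0, so rank(O) = 2.
rank(O) = 2 < n = 3, so the pair (A, C) is not completely observable.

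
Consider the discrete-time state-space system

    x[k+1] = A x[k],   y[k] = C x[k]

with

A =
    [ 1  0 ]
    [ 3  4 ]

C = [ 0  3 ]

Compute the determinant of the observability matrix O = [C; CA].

-27

CA = [[9, 12]]
Observability matrix O = [C; CA] = [[0, 3], [9, 12]]
det(O) = 0·12 - 3·9 = 0 - 27 = -27
Since det(O) ≠ 0, rank(O) = 2 and the system is completely observable.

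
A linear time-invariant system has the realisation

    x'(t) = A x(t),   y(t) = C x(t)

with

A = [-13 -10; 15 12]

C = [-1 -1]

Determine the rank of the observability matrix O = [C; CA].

CA = [[-2, -2]]
Observability matrix O = [C; CA] = [[-1, -1], [-2, -2]]
Every row of O is a scalar multiple of row 1 = [-1, -1] (multipliers 1, 2), so the rows span a one-dimensional space.
O ≠ 0, hence rank(O) = 1.
rank(O) = 1 < n = 2, so the pair (A, C) is not completely observable.

1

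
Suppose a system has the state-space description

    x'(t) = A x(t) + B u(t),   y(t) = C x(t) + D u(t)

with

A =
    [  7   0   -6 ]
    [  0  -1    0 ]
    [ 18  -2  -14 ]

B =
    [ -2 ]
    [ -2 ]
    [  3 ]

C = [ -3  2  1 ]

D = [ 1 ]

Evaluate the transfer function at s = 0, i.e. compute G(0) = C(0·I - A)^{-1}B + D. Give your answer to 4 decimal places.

G(0) = C(-A)^{-1}B + D = -C A^{-1} B + D.
det A = -10, so A^{-1} = (1/-10)·adj(A) = [[-7/5, -6/5, 3/5], [0, -1, 0], [-9/5, -7/5, 7/10]]
A^{-1} B = [7, 2, 17/2]^T
C A^{-1} B = -17/2
G(0) = D - C A^{-1} B = 1 - (-17/2) = 19/2 ≈ 9.5000

9.5000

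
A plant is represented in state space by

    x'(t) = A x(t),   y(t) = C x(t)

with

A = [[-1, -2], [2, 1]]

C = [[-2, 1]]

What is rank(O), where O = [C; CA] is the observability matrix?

CA = [[4, 5]]
Observability matrix O = [C; CA] = [[-2, 1], [4, 5]]
det(O) = (-2)·5 - 1·4 = -10 - 4 = -14 ≠ 0, so rank(O) = 2.
rank(O) = 2 = n, so the pair (A, C) is completely observable.

2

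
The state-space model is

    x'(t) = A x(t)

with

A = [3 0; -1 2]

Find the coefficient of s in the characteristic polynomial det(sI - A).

For a 2×2 matrix, det(sI - A) = s^2 - (tr A)s + det A.
tr A = 5, det A = 6.
So p(s) = s^2 - 5s + 6.
The coefficient of s is -5.

-5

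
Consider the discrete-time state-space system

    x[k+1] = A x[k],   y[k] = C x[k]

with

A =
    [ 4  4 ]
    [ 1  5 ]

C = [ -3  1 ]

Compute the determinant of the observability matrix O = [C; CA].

32

CA = [[-11, -7]]
Observability matrix O = [C; CA] = [[-3, 1], [-11, -7]]
det(O) = (-3)·(-7) - 1·(-11) = 21 - (-11) = 32
Since det(O) ≠ 0, rank(O) = 2 and the system is completely observable.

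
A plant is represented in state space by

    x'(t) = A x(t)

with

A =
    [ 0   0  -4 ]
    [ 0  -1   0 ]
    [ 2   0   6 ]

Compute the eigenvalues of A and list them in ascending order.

-1, 2, 4

det(sI - A) = s^3 - (tr A)s^2 + (M11 + M22 + M33)s - det A, where Mii is the 2×2 principal minor of A obtained by deleting row i and column i.
tr A = 0 + (-1) + 6 = 5; M11 = (-1)·6 - 0·0 = -6 - 0 = -6; M22 = 0·6 - (-4)·2 = 0 - (-8) = 8; M33 = 0·(-1) - 0·0 = 0 - 0 = 0; sum of minors = 2.
det A = 0·((-1)·6 - 0·0) - 0·(0·6 - 0·2) + (-4)·(0·0 - (-1)·2) = 0·(-6) - 0·0 + (-4)·2 = -8.
So p(s) = det(sI - A) = s^3 - 5s^2 + 2s + 8.
Rational-root test: any integer root divides 8. Testing small divisors, s = -1 works: p(-1) = -1 + (-5) + (-2) + 8 = 0, so (s + 1) is a factor.
Dividing, p(s) = (s + 1)(s^2 - 6s + 8).
Factor s^2 - 6s + 8: two numbers with sum 6 and product 8 are 4 and 2, so s^2 - 6s + 8 = (s - 4)(s - 2).
Hence p(s) = (s - 4) (s - 2) (s + 1), with roots -1, 2, 4.
At least one eigenvalue has non-negative real part, so the system is not asymptotically stable.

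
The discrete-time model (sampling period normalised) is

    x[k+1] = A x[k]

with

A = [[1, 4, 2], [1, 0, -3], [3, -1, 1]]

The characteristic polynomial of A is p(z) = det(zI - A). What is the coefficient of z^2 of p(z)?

-2

Expand det(zI - A) for the 3×3 matrix.
p(z) = z^3 - 2z^2 - 12z + 45.
(Check: constant term = det(-A) = (-1)^3 det A = 45; coefficient of z^2 = -tr A = -2.)
The coefficient of z^2 is -2.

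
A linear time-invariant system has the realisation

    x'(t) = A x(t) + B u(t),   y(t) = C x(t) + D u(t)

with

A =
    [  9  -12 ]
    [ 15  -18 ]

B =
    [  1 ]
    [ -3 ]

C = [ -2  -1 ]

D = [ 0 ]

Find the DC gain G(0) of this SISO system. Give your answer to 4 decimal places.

G(0) = C(-A)^{-1}B + D = -C A^{-1} B + D.
det A = 18, so A^{-1} = (1/18)·adj(A) = [[-1, 2/3], [-5/6, 1/2]]
A^{-1} B = [-3, -7/3]^T
C A^{-1} B = 25/3
G(0) = D - C A^{-1} B = 0 - (25/3) = -25/3 ≈ -8.3333

-8.3333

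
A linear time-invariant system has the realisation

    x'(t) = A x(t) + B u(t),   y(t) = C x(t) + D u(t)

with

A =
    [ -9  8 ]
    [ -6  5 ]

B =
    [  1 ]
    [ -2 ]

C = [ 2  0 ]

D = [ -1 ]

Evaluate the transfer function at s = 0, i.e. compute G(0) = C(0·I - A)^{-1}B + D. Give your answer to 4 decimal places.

-15.0000

G(0) = C(-A)^{-1}B + D = -C A^{-1} B + D.
det A = 3, so A^{-1} = (1/3)·adj(A) = [[5/3, -8/3], [2, -3]]
A^{-1} B = [7, 8]^T
C A^{-1} B = 14
G(0) = D - C A^{-1} B = -1 - (14) = -15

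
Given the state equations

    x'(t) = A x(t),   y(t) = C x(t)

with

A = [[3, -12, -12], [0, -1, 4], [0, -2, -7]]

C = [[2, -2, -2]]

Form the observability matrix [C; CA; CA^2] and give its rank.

2

CA = [[6, -18, -18]]
CA^2 = [[18, -18, -18]]
Observability matrix O = [C; CA; CA^2] = [[2, -2, -2], [6, -18, -18], [18, -18, -18]]
The columns c1, c2, c3 of O are linearly dependent: -c2 + c3 = 0 (check each entry), so rank(O) ≤ 2.
The 2×2 minor from rows 1, 2, columns 1, 2 is 2·(-18) - (-2)·6 = -36 - (-12) = -24 ≠ 0, so rank(O) = 2.
rank(O) = 2 < n = 3, so the pair (A, C) is not completely observable.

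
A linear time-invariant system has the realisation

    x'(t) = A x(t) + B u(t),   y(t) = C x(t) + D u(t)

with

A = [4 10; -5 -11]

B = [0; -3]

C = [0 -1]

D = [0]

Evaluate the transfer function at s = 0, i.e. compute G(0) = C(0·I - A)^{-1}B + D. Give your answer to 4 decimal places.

-2.0000

G(0) = C(-A)^{-1}B + D = -C A^{-1} B + D.
det A = 6, so A^{-1} = (1/6)·adj(A) = [[-11/6, -5/3], [5/6, 2/3]]
A^{-1} B = [5, -2]^T
C A^{-1} B = 2
G(0) = D - C A^{-1} B = 0 - (2) = -2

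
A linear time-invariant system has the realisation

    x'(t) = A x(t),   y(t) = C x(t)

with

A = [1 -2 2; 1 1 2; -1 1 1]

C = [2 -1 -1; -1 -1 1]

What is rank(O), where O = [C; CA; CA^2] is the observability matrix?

CA = [[2, -6, 1], [-3, 2, -3]]
CA^2 = [[-5, -9, -7], [2, 5, -5]]
Observability matrix O = [C; CA; CA^2] = [[2, -1, -1], [-1, -1, 1], [2, -6, 1], [-3, 2, -3], [-5, -9, -7], [2, 5, -5]]
Take the 3×3 submatrix of O formed by rows 1, 2, 3: [[2, -1, -1], [-1, -1, 1], [2, -6, 1]]. Its determinant is 2·((-1)·1 - 1·(-6)) - (-1)·((-1)·1 - 1·2) + (-1)·((-1)·(-6) - (-1)·2) = 2·5 - (-1)·(-3) + (-1)·8 = -1 ≠ 0.
So rank(O) ≥ 3; since O has 3 columns, rank(O) = 3.
rank(O) = 3 = n, so the pair (A, C) is completely observable.

3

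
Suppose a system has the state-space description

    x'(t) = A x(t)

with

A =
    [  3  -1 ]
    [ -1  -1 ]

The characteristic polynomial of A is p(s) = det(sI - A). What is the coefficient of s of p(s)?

-2

For a 2×2 matrix, det(sI - A) = s^2 - (tr A)s + det A.
tr A = 2, det A = -4.
So p(s) = s^2 - 2s - 4.
The coefficient of s is -2.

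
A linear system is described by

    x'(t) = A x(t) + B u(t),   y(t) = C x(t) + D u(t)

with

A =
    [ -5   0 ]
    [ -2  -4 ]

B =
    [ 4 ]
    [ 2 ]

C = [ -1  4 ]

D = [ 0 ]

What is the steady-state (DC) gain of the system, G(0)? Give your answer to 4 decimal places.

-0.4000

G(0) = C(-A)^{-1}B + D = -C A^{-1} B + D.
det A = 20, so A^{-1} = (1/20)·adj(A) = [[-1/5, 0], [1/10, -1/4]]
A^{-1} B = [-4/5, -1/10]^T
C A^{-1} B = 2/5
G(0) = D - C A^{-1} B = 0 - (2/5) = -2/5 ≈ -0.4000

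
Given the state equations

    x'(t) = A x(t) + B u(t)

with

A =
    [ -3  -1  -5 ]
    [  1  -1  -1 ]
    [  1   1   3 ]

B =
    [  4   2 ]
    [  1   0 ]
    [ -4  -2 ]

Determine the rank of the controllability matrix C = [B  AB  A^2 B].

2

AB = [[7, 4], [7, 4], [-7, -4]]
A^2B = [[7, 4], [7, 4], [-7, -4]]
Controllability matrix C = [B  AB  A^2B] = [[4, 2, 7, 4, 7, 4], [1, 0, 7, 4, 7, 4], [-4, -2, -7, -4, -7, -4]]
The rows r1, r2, r3 of C are linearly dependent: r1 + r3 = 0 (check each entry), so rank(C) ≤ 2.
The 2×2 minor from rows 1, 2, columns 1, 2 is 4·0 - 2·1 = 0 - 2 = -2 ≠ 0, so rank(C) = 2.
rank(C) = 2 < n = 3, so the pair (A, B) is not completely controllable.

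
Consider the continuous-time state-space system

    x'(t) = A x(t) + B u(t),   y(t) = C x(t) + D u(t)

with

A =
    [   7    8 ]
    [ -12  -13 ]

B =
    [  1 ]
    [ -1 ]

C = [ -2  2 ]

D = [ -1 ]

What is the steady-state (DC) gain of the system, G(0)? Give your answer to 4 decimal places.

-5.0000

G(0) = C(-A)^{-1}B + D = -C A^{-1} B + D.
det A = 5, so A^{-1} = (1/5)·adj(A) = [[-13/5, -8/5], [12/5, 7/5]]
A^{-1} B = [-1, 1]^T
C A^{-1} B = 4
G(0) = D - C A^{-1} B = -1 - (4) = -5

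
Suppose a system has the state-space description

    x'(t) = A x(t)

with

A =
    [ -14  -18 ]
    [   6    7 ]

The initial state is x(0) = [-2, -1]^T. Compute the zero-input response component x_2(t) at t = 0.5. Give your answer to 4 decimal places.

det(sI - A) = s^2 - (tr A)s + det A, with tr A = (-14) + 7 = -7 and det A = (-14)·7 - (-18)·6 = -98 - (-108) = 10.
So p(s) = det(sI - A) = s^2 + 7s + 10.
Factor s^2 + 7s + 10: two numbers with sum -7 and product 10 are -2 and -5, so s^2 + 7s + 10 = (s + 2)(s + 5).
Hence p(s) = (s + 2) (s + 5), with roots -5, -2.
The eigenvalues -5, -2 are distinct and real, so A is diagonalisable and x(t) = e^{At} x(0) = V diag(e^{λ_i t}) V^{-1} x(0), where the columns of V are the eigenvectors.
λ = -5: A - (-5)I = [[-9, -18], [6, 12]]. Row 1 gives (-9)·v1 + (-18)·v2 = 0, so take v_1 = [2, -1]^T.
λ = -2: A - (-2)I = [[-12, -18], [6, 9]]. Row 1 gives (-12)·v1 + (-18)·v2 = 0, so take v_2 = [3, -2]^T.
V = [v_1 v_2] = [[2, 3], [-1, -2]] has det V = -1, so V^{-1} = adj(V)/det V = [[2, 3], [-1, -2]].
Modal coordinates z(0) = V^{-1} x(0): 2·(-2) + 3·(-1) = -7; (-1)·(-2) + (-2)·(-1) = 4; so z(0) = [-7, 4]^T.
x_2(t) = Σ_i (v_i)_2 · z_i(0) · e^{λ_i t} (row 2 of V times the modal terms).
x_2(0.5) = (-1)·(-7)·e^{-5·0.5} + (-2)·4·e^{-2·0.5} = 7·0.082085 + (-8)·0.367879 = -2.3684.

-2.3684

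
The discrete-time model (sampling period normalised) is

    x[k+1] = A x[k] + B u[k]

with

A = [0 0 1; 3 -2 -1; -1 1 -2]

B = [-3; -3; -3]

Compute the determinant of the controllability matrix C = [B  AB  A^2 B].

-432

AB = [[-3], [0], [6]]
A^2B = [[6], [-15], [-9]]
Controllability matrix C = [B  AB  A^2B] = [[-3, -3, 6], [-3, 0, -15], [-3, 6, -9]]
Expanding along the first row, det(C) = (-3)·(0·(-9) - (-15)·6) - (-3)·((-3)·(-9) - (-15)·(-3)) + 6·((-3)·6 - 0·(-3)) = (-3)·90 - (-3)·(-18) + 6·(-18) = -432
Since det(C) ≠ 0, rank(C) = 3 and the system is completely controllable.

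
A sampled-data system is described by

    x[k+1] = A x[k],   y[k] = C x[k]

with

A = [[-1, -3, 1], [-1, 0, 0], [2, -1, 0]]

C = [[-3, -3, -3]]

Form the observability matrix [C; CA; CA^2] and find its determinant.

-837

CA = [[0, 12, -3]]
CA^2 = [[-18, 3, 0]]
Observability matrix O = [C; CA; CA^2] = [[-3, -3, -3], [0, 12, -3], [-18, 3, 0]]
Expanding along the first row, det(O) = (-3)·(12·0 - (-3)·3) - (-3)·(0·0 - (-3)·(-18)) + (-3)·(0·3 - 12·(-18)) = (-3)·9 - (-3)·(-54) + (-3)·216 = -837
Since det(O) ≠ 0, rank(O) = 3 and the system is completely observable.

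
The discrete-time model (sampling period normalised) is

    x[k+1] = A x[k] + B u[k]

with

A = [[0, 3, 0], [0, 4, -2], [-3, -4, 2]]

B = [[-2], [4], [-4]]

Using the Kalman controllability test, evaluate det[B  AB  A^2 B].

AB = [[12], [24], [-18]]
A^2B = [[72], [132], [-168]]
Controllability matrix C = [B  AB  A^2B] = [[-2, 12, 72], [4, 24, 132], [-4, -18, -168]]
Expanding along the first row, det(C) = (-2)·(24·(-168) - 132·(-18)) - 12·(4·(-168) - 132·(-4)) + 72·(4·(-18) - 24·(-4)) = (-2)·(-1656) - 12·(-144) + 72·24 = 6768
Since det(C) ≠ 0, rank(C) = 3 and the system is completely controllable.

6768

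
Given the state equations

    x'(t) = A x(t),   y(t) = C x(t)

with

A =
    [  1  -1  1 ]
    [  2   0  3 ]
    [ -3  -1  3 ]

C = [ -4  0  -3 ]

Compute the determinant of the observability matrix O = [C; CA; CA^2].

1046

CA = [[5, 7, -13]]
CA^2 = [[58, 8, -13]]
Observability matrix O = [C; CA; CA^2] = [[-4, 0, -3], [5, 7, -13], [58, 8, -13]]
Expanding along the first row, det(O) = (-4)·(7·(-13) - (-13)·8) - 0·(5·(-13) - (-13)·58) + (-3)·(5·8 - 7·58) = (-4)·13 - 0·689 + (-3)·(-366) = 1046
Since det(O) ≠ 0, rank(O) = 3 and the system is completely observable.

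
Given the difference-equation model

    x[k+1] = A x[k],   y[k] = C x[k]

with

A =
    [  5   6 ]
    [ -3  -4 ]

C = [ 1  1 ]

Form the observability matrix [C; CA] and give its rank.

1

CA = [[2, 2]]
Observability matrix O = [C; CA] = [[1, 1], [2, 2]]
Every row of O is a scalar multiple of row 1 = [1, 1] (multipliers 1, 2), so the rows span a one-dimensional space.
O ≠ 0, hence rank(O) = 1.
rank(O) = 1 < n = 2, so the pair (A, C) is not completely observable.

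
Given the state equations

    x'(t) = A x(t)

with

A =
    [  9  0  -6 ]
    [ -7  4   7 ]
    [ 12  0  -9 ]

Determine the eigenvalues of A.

-3, 3, 4

det(sI - A) = s^3 - (tr A)s^2 + (M11 + M22 + M33)s - det A, where Mii is the 2×2 principal minor of A obtained by deleting row i and column i.
tr A = 9 + 4 + (-9) = 4; M11 = 4·(-9) - 7·0 = -36 - 0 = -36; M22 = 9·(-9) - (-6)·12 = -81 - (-72) = -9; M33 = 9·4 - 0·(-7) = 36 - 0 = 36; sum of minors = -9.
det A = 9·(4·(-9) - 7·0) - 0·((-7)·(-9) - 7·12) + (-6)·((-7)·0 - 4·12) = 9·(-36) - 0·(-21) + (-6)·(-48) = -36.
So p(s) = det(sI - A) = s^3 - 4s^2 - 9s + 36.
Rational-root test: any integer root divides 36. Testing small divisors, s = -3 works: p(-3) = -27 + (-36) + 27 + 36 = 0, so (s + 3) is a factor.
Dividing, p(s) = (s + 3)(s^2 - 7s + 12).
Factor s^2 - 7s + 12: two numbers with sum 7 and product 12 are 4 and 3, so s^2 - 7s + 12 = (s - 4)(s - 3).
Hence p(s) = (s - 4) (s - 3) (s + 3), with roots -3, 3, 4.
At least one eigenvalue has non-negative real part, so the system is not asymptotically stable.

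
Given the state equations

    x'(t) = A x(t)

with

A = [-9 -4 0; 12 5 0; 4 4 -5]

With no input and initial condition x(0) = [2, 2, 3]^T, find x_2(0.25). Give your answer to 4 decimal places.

7.0734

det(sI - A) = s^3 - (tr A)s^2 + (M11 + M22 + M33)s - det A, where Mii is the 2×2 principal minor of A obtained by deleting row i and column i.
tr A = (-9) + 5 + (-5) = -9; M11 = 5·(-5) - 0·4 = -25 - 0 = -25; M22 = (-9)·(-5) - 0·4 = 45 - 0 = 45; M33 = (-9)·5 - (-4)·12 = -45 - (-48) = 3; sum of minors = 23.
det A = (-9)·(5·(-5) - 0·4) - (-4)·(12·(-5) - 0·4) + 0·(12·4 - 5·4) = (-9)·(-25) - (-4)·(-60) + 0·28 = -15.
So p(s) = det(sI - A) = s^3 + 9s^2 + 23s + 15.
Rational-root test: any integer root divides 15. Testing small divisors, s = -1 works: p(-1) = -1 + 9 + (-23) + 15 = 0, so (s + 1) is a factor.
Dividing, p(s) = (s + 1)(s^2 + 8s + 15).
Factor s^2 + 8s + 15: two numbers with sum -8 and product 15 are -3 and -5, so s^2 + 8s + 15 = (s + 3)(s + 5).
Hence p(s) = (s + 1) (s + 3) (s + 5), with roots -5, -3, -1.
The eigenvalues -5, -3, -1 are distinct and real, so A is diagonalisable and x(t) = e^{At} x(0) = V diag(e^{λ_i t}) V^{-1} x(0), where the columns of V are the eigenvectors.
λ = -5: A - (-5)I = [[-4, -4, 0], [12, 10, 0], [4, 4, 0]]. v must be orthogonal to every row; (row 1) × (row 2) = [0, 0, 8], so take v_1 = [0, 0, 1]^T.
λ = -3: A - (-3)I = [[-6, -4, 0], [12, 8, 0], [4, 4, -2]]. v must be orthogonal to every row; (row 1) × (row 3) = [8, -12, -8], so take v_2 = [-2, 3, 2]^T.
λ = -1: A - (-1)I = [[-8, -4, 0], [12, 6, 0], [4, 4, -4]]. v must be orthogonal to every row; (row 1) × (row 3) = [16, -32, -16], so take v_3 = [-1, 2, 1]^T.
V = [v_1 v_2 v_3] = [[0, -2, -1], [0, 3, 2], [1, 2, 1]] has det V = -1, so V^{-1} = adj(V)/det V = [[1, 0, 1], [-2, -1, 0], [3, 2, 0]].
Modal coordinates z(0) = V^{-1} x(0): 1·2 + 0·2 + 1·3 = 5; (-2)·2 + (-1)·2 + 0·3 = -6; 3·2 + 2·2 + 0·3 = 10; so z(0) = [5, -6, 10]^T.
x_2(t) = Σ_i (v_i)_2 · z_i(0) · e^{λ_i t} (row 2 of V times the modal terms).
x_2(0.25) = 0·5·e^{-5·0.25} + 3·(-6)·e^{-3·0.25} + 2·10·e^{-1·0.25} = 0·0.286505 + (-18)·0.472367 + 20·0.778801 = 7.0734.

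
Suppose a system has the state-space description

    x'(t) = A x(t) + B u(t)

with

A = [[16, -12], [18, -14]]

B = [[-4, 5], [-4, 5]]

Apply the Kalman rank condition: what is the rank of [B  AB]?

AB = [[-16, 20], [-16, 20]]
Controllability matrix C = [B  AB] = [[-4, 5, -16, 20], [-4, 5, -16, 20]]
Every column of C is a scalar multiple of column 1 = [-4, -4] (multipliers 1, -5/4, 4, -5), so the columns span a one-dimensional space.
C ≠ 0, hence rank(C) = 1.
rank(C) = 1 < n = 2, so the pair (A, B) is not completely controllable.

1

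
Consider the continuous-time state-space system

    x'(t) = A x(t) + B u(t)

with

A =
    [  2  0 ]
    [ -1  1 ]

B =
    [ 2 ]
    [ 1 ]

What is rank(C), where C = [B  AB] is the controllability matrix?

2

AB = [[4], [-1]]
Controllability matrix C = [B  AB] = [[2, 4], [1, -1]]
det(C) = 2·(-1) - 4·1 = -2 - 4 = -6 ≠ 0, so rank(C) = 2.
rank(C) = 2 = n, so the pair (A, B) is completely controllable.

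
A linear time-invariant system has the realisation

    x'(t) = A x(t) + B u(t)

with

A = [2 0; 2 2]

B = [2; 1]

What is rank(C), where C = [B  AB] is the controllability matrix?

2

AB = [[4], [6]]
Controllability matrix C = [B  AB] = [[2, 4], [1, 6]]
det(C) = 2·6 - 4·1 = 12 - 4 = 8 ≠ 0, so rank(C) = 2.
rank(C) = 2 = n, so the pair (A, B) is completely controllable.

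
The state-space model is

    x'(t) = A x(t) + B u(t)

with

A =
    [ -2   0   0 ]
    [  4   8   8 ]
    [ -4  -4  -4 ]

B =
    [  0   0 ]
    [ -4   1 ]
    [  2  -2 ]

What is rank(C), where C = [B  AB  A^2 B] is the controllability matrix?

2

AB = [[0, 0], [-16, -8], [8, 4]]
A^2B = [[0, 0], [-64, -32], [32, 16]]
Controllability matrix C = [B  AB  A^2B] = [[0, 0, 0, 0, 0, 0], [-4, 1, -16, -8, -64, -32], [2, -2, 8, 4, 32, 16]]
Row 1 of C is identically zero, so rank(C) ≤ 2.
The 2×2 minor from rows 2, 3, columns 1, 2 is (-4)·(-2) - 1·2 = 8 - 2 = 6 ≠ 0, so rank(C) = 2.
rank(C) = 2 < n = 3, so the pair (A, B) is not completely controllable.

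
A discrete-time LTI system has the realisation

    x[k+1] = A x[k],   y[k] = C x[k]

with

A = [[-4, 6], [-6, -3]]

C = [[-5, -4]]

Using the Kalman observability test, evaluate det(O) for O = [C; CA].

CA = [[44, -18]]
Observability matrix O = [C; CA] = [[-5, -4], [44, -18]]
det(O) = (-5)·(-18) - (-4)·44 = 90 - (-176) = 266
Since det(O) ≠ 0, rank(O) = 2 and the system is completely observable.

266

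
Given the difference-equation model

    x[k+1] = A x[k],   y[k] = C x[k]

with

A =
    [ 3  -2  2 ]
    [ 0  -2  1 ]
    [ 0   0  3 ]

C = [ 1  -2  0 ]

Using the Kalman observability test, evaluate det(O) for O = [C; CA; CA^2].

CA = [[3, 2, 0]]
CA^2 = [[9, -10, 8]]
Observability matrix O = [C; CA; CA^2] = [[1, -2, 0], [3, 2, 0], [9, -10, 8]]
Expanding along the first row, det(O) = 1·(2·8 - 0·(-10)) - (-2)·(3·8 - 0·9) + 0·(3·(-10) - 2·9) = 1·16 - (-2)·24 + 0·(-48) = 64
Since det(O) ≠ 0, rank(O) = 3 and the system is completely observable.

64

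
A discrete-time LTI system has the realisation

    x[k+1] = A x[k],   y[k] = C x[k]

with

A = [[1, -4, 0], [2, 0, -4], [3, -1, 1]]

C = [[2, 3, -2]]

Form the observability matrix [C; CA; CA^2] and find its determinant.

CA = [[2, -6, -14]]
CA^2 = [[-52, 6, 10]]
Observability matrix O = [C; CA; CA^2] = [[2, 3, -2], [2, -6, -14], [-52, 6, 10]]
Expanding along the first row, det(O) = 2·((-6)·10 - (-14)·6) - 3·(2·10 - (-14)·(-52)) + (-2)·(2·6 - (-6)·(-52)) = 2·24 - 3·(-708) + (-2)·(-300) = 2772
Since det(O) ≠ 0, rank(O) = 3 and the system is completely observable.

2772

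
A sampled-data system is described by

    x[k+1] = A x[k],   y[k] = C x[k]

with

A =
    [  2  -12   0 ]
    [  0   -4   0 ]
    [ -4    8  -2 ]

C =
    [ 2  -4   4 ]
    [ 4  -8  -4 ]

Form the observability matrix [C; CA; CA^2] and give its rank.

2

CA = [[-12, 24, -8], [24, -48, 8]]
CA^2 = [[8, -16, 16], [16, -32, -16]]
Observability matrix O = [C; CA; CA^2] = [[2, -4, 4], [4, -8, -4], [-12, 24, -8], [24, -48, 8], [8, -16, 16], [16, -32, -16]]
The columns c1, c2, c3 of O are linearly dependent: 2·c1 + c2 = 0 (check each entry), so rank(O) ≤ 2.
The 2×2 minor from rows 1, 2, columns 1, 3 is 2·(-4) - 4·4 = -8 - 16 = -24 ≠ 0, so rank(O) = 2.
rank(O) = 2 < n = 3, so the pair (A, C) is not completely observable.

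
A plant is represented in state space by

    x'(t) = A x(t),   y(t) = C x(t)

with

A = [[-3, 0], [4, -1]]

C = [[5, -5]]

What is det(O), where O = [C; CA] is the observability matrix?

-150

CA = [[-35, 5]]
Observability matrix O = [C; CA] = [[5, -5], [-35, 5]]
det(O) = 5·5 - (-5)·(-35) = 25 - 175 = -150
Since det(O) ≠ 0, rank(O) = 2 and the system is completely observable.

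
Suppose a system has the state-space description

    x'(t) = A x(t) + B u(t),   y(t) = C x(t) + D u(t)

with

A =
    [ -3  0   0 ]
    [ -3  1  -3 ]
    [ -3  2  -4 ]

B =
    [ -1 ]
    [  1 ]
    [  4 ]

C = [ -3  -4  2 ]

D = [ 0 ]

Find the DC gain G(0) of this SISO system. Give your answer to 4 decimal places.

G(0) = C(-A)^{-1}B + D = -C A^{-1} B + D.
det A = -6, so A^{-1} = (1/-6)·adj(A) = [[-1/3, 0, 0], [1/2, -2, 3/2], [1/2, -1, 1/2]]
A^{-1} B = [1/3, 7/2, 1/2]^T
C A^{-1} B = -14
G(0) = D - C A^{-1} B = 0 - (-14) = 14

14.0000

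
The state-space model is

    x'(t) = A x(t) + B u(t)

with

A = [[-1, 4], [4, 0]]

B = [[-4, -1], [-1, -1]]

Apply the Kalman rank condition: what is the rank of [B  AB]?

AB = [[0, -3], [-16, -4]]
Controllability matrix C = [B  AB] = [[-4, -1, 0, -3], [-1, -1, -16, -4]]
Take the 2×2 submatrix of C formed by columns 1, 2: [[-4, -1], [-1, -1]]. Its determinant is (-4)·(-1) - (-1)·(-1) = 4 - 1 = 3 ≠ 0.
So rank(C) ≥ 2; since C has 2 rows, rank(C) = 2.
rank(C) = 2 = n, so the pair (A, B) is completely controllable.

2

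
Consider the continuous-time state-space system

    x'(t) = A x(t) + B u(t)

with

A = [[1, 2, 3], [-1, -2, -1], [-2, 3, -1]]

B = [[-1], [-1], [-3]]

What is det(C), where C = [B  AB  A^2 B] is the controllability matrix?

-700

AB = [[-12], [6], [2]]
A^2B = [[6], [-2], [40]]
Controllability matrix C = [B  AB  A^2B] = [[-1, -12, 6], [-1, 6, -2], [-3, 2, 40]]
Expanding along the first row, det(C) = (-1)·(6·40 - (-2)·2) - (-12)·((-1)·40 - (-2)·(-3)) + 6·((-1)·2 - 6·(-3)) = (-1)·244 - (-12)·(-46) + 6·16 = -700
Since det(C) ≠ 0, rank(C) = 3 and the system is completely controllable.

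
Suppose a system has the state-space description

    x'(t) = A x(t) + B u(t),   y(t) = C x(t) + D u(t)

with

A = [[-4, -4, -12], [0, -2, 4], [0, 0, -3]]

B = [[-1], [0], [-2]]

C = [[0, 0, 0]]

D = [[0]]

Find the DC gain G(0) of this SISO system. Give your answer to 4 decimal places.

G(0) = C(-A)^{-1}B + D = -C A^{-1} B + D.
det A = -24, so A^{-1} = (1/-24)·adj(A) = [[-1/4, 1/2, 5/3], [0, -1/2, -2/3], [0, 0, -1/3]]
A^{-1} B = [-37/12, 4/3, 2/3]^T
C A^{-1} B = 0
G(0) = D - C A^{-1} B = 0 - (0) = 0

0.0000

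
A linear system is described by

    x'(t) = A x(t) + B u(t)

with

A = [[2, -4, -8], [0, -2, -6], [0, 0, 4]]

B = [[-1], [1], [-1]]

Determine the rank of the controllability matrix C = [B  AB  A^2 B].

AB = [[2], [4], [-4]]
A^2B = [[20], [16], [-16]]
Controllability matrix C = [B  AB  A^2B] = [[-1, 2, 20], [1, 4, 16], [-1, -4, -16]]
The rows r1, r2, r3 of C are linearly dependent: r2 + r3 = 0 (check each entry), so rank(C) ≤ 2.
The 2×2 minor from rows 1, 2, columns 1, 2 is (-1)·4 - 2·1 = -4 - 2 = -6 ≠ 0, so rank(C) = 2.
rank(C) = 2 < n = 3, so the pair (A, B) is not completely controllable.

2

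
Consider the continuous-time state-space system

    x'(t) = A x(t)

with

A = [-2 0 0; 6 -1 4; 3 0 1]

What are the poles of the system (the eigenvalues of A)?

-2, -1, 1

det(sI - A) = s^3 - (tr A)s^2 + (M11 + M22 + M33)s - det A, where Mii is the 2×2 principal minor of A obtained by deleting row i and column i.
tr A = (-2) + (-1) + 1 = -2; M11 = (-1)·1 - 4·0 = -1 - 0 = -1; M22 = (-2)·1 - 0·3 = -2 - 0 = -2; M33 = (-2)·(-1) - 0·6 = 2 - 0 = 2; sum of minors = -1.
det A = (-2)·((-1)·1 - 4·0) - 0·(6·1 - 4·3) + 0·(6·0 - (-1)·3) = (-2)·(-1) - 0·(-6) + 0·3 = 2.
So p(s) = det(sI - A) = s^3 + 2s^2 - s - 2.
Rational-root test: any integer root divides -2. Testing small divisors, s = -1 works: p(-1) = -1 + 2 + 1 + (-2) = 0, so (s + 1) is a factor.
Dividing, p(s) = (s + 1)(s^2 + s - 2).
Factor s^2 + s - 2: two numbers with sum -1 and product -2 are 1 and -2, so s^2 + s - 2 = (s - 1)(s + 2).
Hence p(s) = (s - 1) (s + 1) (s + 2), with roots -2, -1, 1.
At least one eigenvalue has non-negative real part, so the system is not asymptotically stable.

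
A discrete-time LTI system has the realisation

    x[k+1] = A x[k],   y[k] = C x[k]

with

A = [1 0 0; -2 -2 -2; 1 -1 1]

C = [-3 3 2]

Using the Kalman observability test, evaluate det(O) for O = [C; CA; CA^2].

40

CA = [[-7, -8, -4]]
CA^2 = [[5, 20, 12]]
Observability matrix O = [C; CA; CA^2] = [[-3, 3, 2], [-7, -8, -4], [5, 20, 12]]
Expanding along the first row, det(O) = (-3)·((-8)·12 - (-4)·20) - 3·((-7)·12 - (-4)·5) + 2·((-7)·20 - (-8)·5) = (-3)·(-16) - 3·(-64) + 2·(-100) = 40
Since det(O) ≠ 0, rank(O) = 3 and the system is completely observable.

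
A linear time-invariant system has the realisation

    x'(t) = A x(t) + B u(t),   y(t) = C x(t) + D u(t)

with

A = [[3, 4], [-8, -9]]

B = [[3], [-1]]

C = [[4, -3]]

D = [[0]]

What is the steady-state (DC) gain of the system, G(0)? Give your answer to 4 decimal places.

31.0000

G(0) = C(-A)^{-1}B + D = -C A^{-1} B + D.
det A = 5, so A^{-1} = (1/5)·adj(A) = [[-9/5, -4/5], [8/5, 3/5]]
A^{-1} B = [-23/5, 21/5]^T
C A^{-1} B = -31
G(0) = D - C A^{-1} B = 0 - (-31) = 31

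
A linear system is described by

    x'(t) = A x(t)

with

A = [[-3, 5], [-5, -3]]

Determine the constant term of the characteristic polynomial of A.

34

For a 2×2 matrix, det(sI - A) = s^2 - (tr A)s + det A.
tr A = -6, det A = 34.
So p(s) = s^2 + 6s + 34.
The constant term is 34.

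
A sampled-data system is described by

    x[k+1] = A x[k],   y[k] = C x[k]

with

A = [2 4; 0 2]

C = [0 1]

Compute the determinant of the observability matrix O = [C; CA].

0

CA = [[0, 2]]
Observability matrix O = [C; CA] = [[0, 1], [0, 2]]
det(O) = 0·2 - 1·0 = 0 - 0 = 0
Since det(O) = 0, rank(O) < 2 and the system is not completely observable.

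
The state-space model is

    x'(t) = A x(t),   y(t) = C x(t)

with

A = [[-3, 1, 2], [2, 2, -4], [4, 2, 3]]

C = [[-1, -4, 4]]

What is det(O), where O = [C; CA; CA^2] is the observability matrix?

2050

CA = [[11, -1, 26]]
CA^2 = [[69, 61, 104]]
Observability matrix O = [C; CA; CA^2] = [[-1, -4, 4], [11, -1, 26], [69, 61, 104]]
Expanding along the first row, det(O) = (-1)·((-1)·104 - 26·61) - (-4)·(11·104 - 26·69) + 4·(11·61 - (-1)·69) = (-1)·(-1690) - (-4)·(-650) + 4·740 = 2050
Since det(O) ≠ 0, rank(O) = 3 and the system is completely observable.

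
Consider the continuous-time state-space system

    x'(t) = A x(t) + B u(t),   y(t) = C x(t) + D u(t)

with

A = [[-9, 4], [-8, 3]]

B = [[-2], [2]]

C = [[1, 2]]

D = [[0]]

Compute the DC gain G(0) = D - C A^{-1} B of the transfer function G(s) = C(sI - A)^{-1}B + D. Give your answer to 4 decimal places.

16.4000

G(0) = C(-A)^{-1}B + D = -C A^{-1} B + D.
det A = 5, so A^{-1} = (1/5)·adj(A) = [[3/5, -4/5], [8/5, -9/5]]
A^{-1} B = [-14/5, -34/5]^T
C A^{-1} B = -82/5
G(0) = D - C A^{-1} B = 0 - (-82/5) = 82/5 ≈ 16.4000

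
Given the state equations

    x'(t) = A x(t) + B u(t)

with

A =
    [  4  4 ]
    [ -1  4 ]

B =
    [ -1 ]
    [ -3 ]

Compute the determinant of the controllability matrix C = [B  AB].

AB = [[-16], [-11]]
Controllability matrix C = [B  AB] = [[-1, -16], [-3, -11]]
det(C) = (-1)·(-11) - (-16)·(-3) = 11 - 48 = -37
Since det(C) ≠ 0, rank(C) = 2 and the system is completely controllable.

-37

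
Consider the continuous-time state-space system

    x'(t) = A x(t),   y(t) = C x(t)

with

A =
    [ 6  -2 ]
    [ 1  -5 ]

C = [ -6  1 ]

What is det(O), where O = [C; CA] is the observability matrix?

CA = [[-35, 7]]
Observability matrix O = [C; CA] = [[-6, 1], [-35, 7]]
det(O) = (-6)·7 - 1·(-35) = -42 - (-35) = -7
Since det(O) ≠ 0, rank(O) = 2 and the system is completely observable.

-7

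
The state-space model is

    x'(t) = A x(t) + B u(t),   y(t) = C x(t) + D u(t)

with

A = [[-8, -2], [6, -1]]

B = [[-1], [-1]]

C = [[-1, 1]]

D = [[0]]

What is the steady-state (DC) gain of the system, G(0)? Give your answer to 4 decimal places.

-0.7500

G(0) = C(-A)^{-1}B + D = -C A^{-1} B + D.
det A = 20, so A^{-1} = (1/20)·adj(A) = [[-1/20, 1/10], [-3/10, -2/5]]
A^{-1} B = [-1/20, 7/10]^T
C A^{-1} B = 3/4
G(0) = D - C A^{-1} B = 0 - (3/4) = -3/4 ≈ -0.7500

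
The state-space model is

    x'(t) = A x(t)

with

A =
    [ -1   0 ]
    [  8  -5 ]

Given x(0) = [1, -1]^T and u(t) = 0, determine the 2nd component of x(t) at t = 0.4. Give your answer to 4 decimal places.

0.9346

det(sI - A) = s^2 - (tr A)s + det A, with tr A = (-1) + (-5) = -6 and det A = (-1)·(-5) - 0·8 = 5 - 0 = 5.
So p(s) = det(sI - A) = s^2 + 6s + 5.
Factor s^2 + 6s + 5: two numbers with sum -6 and product 5 are -1 and -5, so s^2 + 6s + 5 = (s + 1)(s + 5).
Hence p(s) = (s + 1) (s + 5), with roots -5, -1.
The eigenvalues -5, -1 are distinct and real, so A is diagonalisable and x(t) = e^{At} x(0) = V diag(e^{λ_i t}) V^{-1} x(0), where the columns of V are the eigenvectors.
λ = -5: A - (-5)I = [[4, 0], [8, 0]]. Row 1 gives 4·v1 + 0·v2 = 0, so take v_1 = [0, 1]^T.
λ = -1: A - (-1)I = [[0, 0], [8, -4]]. Row 2 gives 8·v1 + (-4)·v2 = 0, so take v_2 = [1, 2]^T.
V = [v_1 v_2] = [[0, 1], [1, 2]] has det V = -1, so V^{-1} = adj(V)/det V = [[-2, 1], [1, 0]].
Modal coordinates z(0) = V^{-1} x(0): (-2)·1 + 1·(-1) = -3; 1·1 + 0·(-1) = 1; so z(0) = [-3, 1]^T.
x_2(t) = Σ_i (v_i)_2 · z_i(0) · e^{λ_i t} (row 2 of V times the modal terms).
x_2(0.4) = 1·(-3)·e^{-5·0.4} + 2·1·e^{-1·0.4} = (-3)·0.135335 + 2·0.670320 = 0.9346.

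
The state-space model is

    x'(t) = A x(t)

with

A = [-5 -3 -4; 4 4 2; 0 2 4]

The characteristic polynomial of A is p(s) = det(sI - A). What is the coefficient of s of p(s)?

Expand det(sI - A) for the 3×3 matrix.
p(s) = s^3 - 3s^2 - 16s + 44.
(Check: constant term = det(-A) = (-1)^3 det A = 44; coefficient of s^2 = -tr A = -3.)
The coefficient of s is -16.

-16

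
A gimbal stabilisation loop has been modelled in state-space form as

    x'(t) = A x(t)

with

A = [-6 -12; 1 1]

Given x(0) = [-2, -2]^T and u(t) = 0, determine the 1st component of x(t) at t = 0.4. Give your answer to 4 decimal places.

3.8417

det(sI - A) = s^2 - (tr A)s + det A, with tr A = (-6) + 1 = -5 and det A = (-6)·1 - (-12)·1 = -6 - (-12) = 6.
So p(s) = det(sI - A) = s^2 + 5s + 6.
Factor s^2 + 5s + 6: two numbers with sum -5 and product 6 are -2 and -3, so s^2 + 5s + 6 = (s + 2)(s + 3).
Hence p(s) = (s + 2) (s + 3), with roots -3, -2.
The eigenvalues -3, -2 are distinct and real, so A is diagonalisable and x(t) = e^{At} x(0) = V diag(e^{λ_i t}) V^{-1} x(0), where the columns of V are the eigenvectors.
λ = -3: A - (-3)I = [[-3, -12], [1, 4]]. Row 1 gives (-3)·v1 + (-12)·v2 = 0, so take v_1 = [-4, 1]^T.
λ = -2: A - (-2)I = [[-4, -12], [1, 3]]. Row 1 gives (-4)·v1 + (-12)·v2 = 0, so take v_2 = [-3, 1]^T.
V = [v_1 v_2] = [[-4, -3], [1, 1]] has det V = -1, so V^{-1} = adj(V)/det V = [[-1, -3], [1, 4]].
Modal coordinates z(0) = V^{-1} x(0): (-1)·(-2) + (-3)·(-2) = 8; 1·(-2) + 4·(-2) = -10; so z(0) = [8, -10]^T.
x_1(t) = Σ_i (v_i)_1 · z_i(0) · e^{λ_i t} (row 1 of V times the modal terms).
x_1(0.4) = (-4)·8·e^{-3·0.4} + (-3)·(-10)·e^{-2·0.4} = (-32)·0.301194 + 30·0.449329 = 3.8417.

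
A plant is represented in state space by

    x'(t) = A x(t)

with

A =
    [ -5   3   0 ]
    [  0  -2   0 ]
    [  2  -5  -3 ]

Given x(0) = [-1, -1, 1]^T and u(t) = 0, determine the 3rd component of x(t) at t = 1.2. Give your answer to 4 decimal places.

0.2175

det(sI - A) = s^3 - (tr A)s^2 + (M11 + M22 + M33)s - det A, where Mii is the 2×2 principal minor of A obtained by deleting row i and column i.
tr A = (-5) + (-2) + (-3) = -10; M11 = (-2)·(-3) - 0·(-5) = 6 - 0 = 6; M22 = (-5)·(-3) - 0·2 = 15 - 0 = 15; M33 = (-5)·(-2) - 3·0 = 10 - 0 = 10; sum of minors = 31.
det A = (-5)·((-2)·(-3) - 0·(-5)) - 3·(0·(-3) - 0·2) + 0·(0·(-5) - (-2)·2) = (-5)·6 - 3·0 + 0·4 = -30.
So p(s) = det(sI - A) = s^3 + 10s^2 + 31s + 30.
Rational-root test: any integer root divides 30. Testing small divisors, s = -2 works: p(-2) = -8 + 40 + (-62) + 30 = 0, so (s + 2) is a factor.
Dividing, p(s) = (s + 2)(s^2 + 8s + 15).
Factor s^2 + 8s + 15: two numbers with sum -8 and product 15 are -3 and -5, so s^2 + 8s + 15 = (s + 3)(s + 5).
Hence p(s) = (s + 2) (s + 3) (s + 5), with roots -5, -3, -2.
The eigenvalues -5, -3, -2 are distinct and real, so A is diagonalisable and x(t) = e^{At} x(0) = V diag(e^{λ_i t}) V^{-1} x(0), where the columns of V are the eigenvectors.
λ = -5: A - (-5)I = [[0, 3, 0], [0, 3, 0], [2, -5, 2]]. v must be orthogonal to every row; (row 1) × (row 3) = [6, 0, -6], so take v_1 = [1, 0, -1]^T.
λ = -3: A - (-3)I = [[-2, 3, 0], [0, 1, 0], [2, -5, 0]]. v must be orthogonal to every row; (row 1) × (row 2) = [0, 0, -2], so take v_2 = [0, 0, -1]^T.
λ = -2: A - (-2)I = [[-3, 3, 0], [0, 0, 0], [2, -5, -1]]. v must be orthogonal to every row; (row 1) × (row 3) = [-3, -3, 9], so take v_3 = [1, 1, -3]^T.
V = [v_1 v_2 v_3] = [[1, 0, 1], [0, 0, 1], [-1, -1, -3]] has det V = 1, so V^{-1} = adj(V)/det V = [[1, -1, 0], [-1, -2, -1], [0, 1, 0]].
Modal coordinates z(0) = V^{-1} x(0): 1·(-1) + (-1)·(-1) + 0·1 = 0; (-1)·(-1) + (-2)·(-1) + (-1)·1 = 2; 0·(-1) + 1·(-1) + 0·1 = -1; so z(0) = [0, 2, -1]^T.
x_3(t) = Σ_i (v_i)_3 · z_i(0) · e^{λ_i t} (row 3 of V times the modal terms).
x_3(1.2) = (-1)·0·e^{-5·1.2} + (-1)·2·e^{-3·1.2} + (-3)·(-1)·e^{-2·1.2} = 0·0.002479 + (-2)·0.027324 + 3·0.090718 = 0.2175.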